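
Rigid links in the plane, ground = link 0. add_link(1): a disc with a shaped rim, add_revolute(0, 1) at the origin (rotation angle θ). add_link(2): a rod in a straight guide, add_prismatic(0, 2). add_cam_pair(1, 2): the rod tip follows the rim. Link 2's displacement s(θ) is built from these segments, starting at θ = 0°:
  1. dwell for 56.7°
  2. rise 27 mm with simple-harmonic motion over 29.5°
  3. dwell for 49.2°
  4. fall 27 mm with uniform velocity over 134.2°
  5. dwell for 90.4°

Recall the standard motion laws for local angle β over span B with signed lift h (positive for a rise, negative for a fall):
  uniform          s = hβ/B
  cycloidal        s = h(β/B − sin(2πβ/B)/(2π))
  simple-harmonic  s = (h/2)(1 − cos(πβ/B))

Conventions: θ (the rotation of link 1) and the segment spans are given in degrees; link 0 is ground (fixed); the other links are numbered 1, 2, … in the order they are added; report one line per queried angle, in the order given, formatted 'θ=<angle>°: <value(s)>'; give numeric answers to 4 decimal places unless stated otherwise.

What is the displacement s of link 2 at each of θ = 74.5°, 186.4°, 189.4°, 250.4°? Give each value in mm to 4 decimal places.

segment 1 (0° to 56.7°, dwell): s unchanged at 0.0000
θ = 74.5° falls in segment 2 (56.7° to 86.2°, simple-harmonic, h = 27): β = 74.5 − 56.7 = 17.8°, B = 29.5°; Δs = 27/2·(1 − cos(π·0.6034)) = 17.8082; s = 0.0000 + 17.8082 = 17.8082
segment 2 (56.7° to 86.2°, simple-harmonic, h = 27) is passed completely: s = 0.0000 + (27) = 27.0000
segment 3 (86.2° to 135.4°, dwell): s unchanged at 27.0000
θ = 186.4° falls in segment 4 (135.4° to 269.6°, uniform, h = -27): β = 186.4 − 135.4 = 51°, B = 134.2°; Δs = -27·51/134.2 = -10.2608; s = 27.0000 − 10.2608 = 16.7392
θ = 189.4° falls in segment 4 (135.4° to 269.6°, uniform, h = -27): β = 189.4 − 135.4 = 54°, B = 134.2°; Δs = -27·54/134.2 = -10.8644; s = 27.0000 − 10.8644 = 16.1356
θ = 250.4° falls in segment 4 (135.4° to 269.6°, uniform, h = -27): β = 250.4 − 135.4 = 115°, B = 134.2°; Δs = -27·115/134.2 = -23.1371; s = 27.0000 − 23.1371 = 3.8629

θ=74.5°: 17.8082
θ=186.4°: 16.7392
θ=189.4°: 16.1356
θ=250.4°: 3.8629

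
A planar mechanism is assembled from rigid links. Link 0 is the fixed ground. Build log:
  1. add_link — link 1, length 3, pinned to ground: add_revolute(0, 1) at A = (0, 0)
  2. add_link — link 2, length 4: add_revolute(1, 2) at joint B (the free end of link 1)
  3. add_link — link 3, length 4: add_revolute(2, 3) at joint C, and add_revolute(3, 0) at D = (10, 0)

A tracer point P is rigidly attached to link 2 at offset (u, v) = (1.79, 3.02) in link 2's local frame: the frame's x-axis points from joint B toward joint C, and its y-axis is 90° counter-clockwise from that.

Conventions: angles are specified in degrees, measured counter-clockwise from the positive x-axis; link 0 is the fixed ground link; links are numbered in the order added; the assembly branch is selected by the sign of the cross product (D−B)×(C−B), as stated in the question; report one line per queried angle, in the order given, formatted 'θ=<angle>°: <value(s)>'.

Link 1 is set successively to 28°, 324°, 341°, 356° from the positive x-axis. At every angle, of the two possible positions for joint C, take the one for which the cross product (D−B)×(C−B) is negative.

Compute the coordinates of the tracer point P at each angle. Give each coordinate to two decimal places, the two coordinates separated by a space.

A=(0,0), D=(10.00,0)
θ=28°: B = A + 3.00·(cos28°, sin28°) = (2.6488, 1.4084)
θ=28°: |BD| = 7.4849
θ=28°: circle(B,4.00) ∩ circle(D,4.00): a=3.7424, h=1.4122
θ=28°:   candidates: C₊=(6.5901,2.0911) cross=10.570; C₋=(6.0587,-0.6827) cross=-10.570
θ=28°:   branch - wants cross < 0 → take C=(6.0587,-0.6827) (cross=-10.570)
θ=28°: ex = (C−B)/|BC| = (0.8525,-0.5228); ey = (0.5228,0.8525)
θ=28°: P = B + 1.79·ex + 3.02·ey = (5.7536,3.0471)
θ=324°: B = A + 3.00·(cos324°, sin324°) = (2.4271, -1.7634)
θ=324°: |BD| = 7.7755
θ=324°: circle(B,4.00) ∩ circle(D,4.00): a=3.8878, h=0.9409
θ=324°:   candidates: C₊=(6.0002,0.0347) cross=7.316; C₋=(6.4269,-1.7980) cross=-7.316
θ=324°:   branch - wants cross < 0 → take C=(6.4269,-1.7980) (cross=-7.316)
θ=324°: ex = (C−B)/|BC| = (1.0000,-0.0087); ey = (0.0087,1.0000)
θ=324°: P = B + 1.79·ex + 3.02·ey = (4.2432,1.2410)
θ=341°: B = A + 3.00·(cos341°, sin341°) = (2.8366, -0.9767)
θ=341°: |BD| = 7.2297
θ=341°: circle(B,4.00) ∩ circle(D,4.00): a=3.6149, h=1.7125
θ=341°:   candidates: C₊=(6.1869,1.2085) cross=12.381; C₋=(6.6496,-2.1852) cross=-12.381
θ=341°:   branch - wants cross < 0 → take C=(6.6496,-2.1852) (cross=-12.381)
θ=341°: ex = (C−B)/|BC| = (0.9533,-0.3021); ey = (0.3021,0.9533)
θ=341°: P = B + 1.79·ex + 3.02·ey = (5.4553,1.3614)
θ=356°: B = A + 3.00·(cos356°, sin356°) = (2.9927, -0.2093)
θ=356°: |BD| = 7.0104
θ=356°: circle(B,4.00) ∩ circle(D,4.00): a=3.5052, h=1.9270
θ=356°:   candidates: C₊=(6.4388,1.8215) cross=13.509; C₋=(6.5539,-2.0308) cross=-13.509
θ=356°:   branch - wants cross < 0 → take C=(6.5539,-2.0308) (cross=-13.509)
θ=356°: ex = (C−B)/|BC| = (0.8903,-0.4554); ey = (0.4554,0.8903)
θ=356°: P = B + 1.79·ex + 3.02·ey = (5.9616,1.6643)

θ=28°: 5.75 3.05
θ=324°: 4.24 1.24
θ=341°: 5.46 1.36
θ=356°: 5.96 1.66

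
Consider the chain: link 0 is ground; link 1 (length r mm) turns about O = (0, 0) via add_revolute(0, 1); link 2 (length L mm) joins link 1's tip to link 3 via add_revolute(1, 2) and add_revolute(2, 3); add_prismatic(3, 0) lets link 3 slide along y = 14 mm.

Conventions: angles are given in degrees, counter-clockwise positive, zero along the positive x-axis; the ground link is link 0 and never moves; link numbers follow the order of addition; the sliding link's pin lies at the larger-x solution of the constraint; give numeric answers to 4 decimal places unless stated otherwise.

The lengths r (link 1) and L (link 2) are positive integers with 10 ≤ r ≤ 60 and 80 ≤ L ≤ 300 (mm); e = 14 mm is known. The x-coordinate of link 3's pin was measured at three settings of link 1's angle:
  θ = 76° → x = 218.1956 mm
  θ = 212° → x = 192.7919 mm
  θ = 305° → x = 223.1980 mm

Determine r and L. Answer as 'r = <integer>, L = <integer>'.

constraint per measurement: (x − r cos θ)² + (r sin θ − e)² = L²
subtracting the θ₁ and θ₂ equations cancels the r² and L² terms:
r = (x₁² − x₂²) / (2[(x₁cos θ₁ + e sin θ₁) − (x₂cos θ₂ + e sin θ₂)]) = 22.0000 → r = 22
L² = (x₁ − r cos θ₁)² + (r sin θ₁ − e)² = 45369.0208 → L = 213.0000 → L = 213
check at θ₃=305°: x = 223.1980 (printed 223.1980) ✓

r = 22, L = 213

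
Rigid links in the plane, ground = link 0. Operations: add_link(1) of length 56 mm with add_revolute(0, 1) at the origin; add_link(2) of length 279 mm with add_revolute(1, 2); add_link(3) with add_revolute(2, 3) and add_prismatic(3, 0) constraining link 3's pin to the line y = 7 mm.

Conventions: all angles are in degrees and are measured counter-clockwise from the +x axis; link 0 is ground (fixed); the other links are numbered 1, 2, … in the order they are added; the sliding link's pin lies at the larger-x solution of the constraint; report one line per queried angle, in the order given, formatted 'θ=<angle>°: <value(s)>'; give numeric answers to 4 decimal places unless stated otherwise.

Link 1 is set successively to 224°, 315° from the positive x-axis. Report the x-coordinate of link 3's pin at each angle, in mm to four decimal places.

geometry: r = 56 mm, L = 279 mm, e = 7 mm
θ=224°: crank pin P = (r cos θ, r sin θ) = (-40.283029, -38.900869)
θ=224°: h = r sin θ − e = -38.900869 − 7 = -45.900869
θ=224°: x = r cos θ + √(L² − h²) = -40.283029 + 275.198311 = 234.915282
θ=315°: crank pin P = (r cos θ, r sin θ) = (39.597980, -39.597980)
θ=315°: h = r sin θ − e = -39.597980 − 7 = -46.597980
θ=315°: x = r cos θ + √(L² − h²) = 39.597980 + 275.081130 = 314.679110

θ=224°: 234.9153
θ=315°: 314.6791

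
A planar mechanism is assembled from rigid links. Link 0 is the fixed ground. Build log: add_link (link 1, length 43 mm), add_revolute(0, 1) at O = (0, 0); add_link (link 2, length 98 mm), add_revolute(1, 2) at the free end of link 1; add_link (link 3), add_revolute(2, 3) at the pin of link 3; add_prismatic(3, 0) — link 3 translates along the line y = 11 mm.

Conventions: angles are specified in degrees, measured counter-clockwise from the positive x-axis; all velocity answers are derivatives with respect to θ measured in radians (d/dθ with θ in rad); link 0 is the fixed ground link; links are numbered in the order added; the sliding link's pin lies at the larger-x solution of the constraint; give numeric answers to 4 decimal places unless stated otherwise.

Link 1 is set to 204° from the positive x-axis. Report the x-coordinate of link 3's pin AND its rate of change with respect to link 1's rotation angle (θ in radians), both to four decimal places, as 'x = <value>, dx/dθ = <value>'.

geometry: r = 43 mm, L = 98 mm, e = 11 mm
crank pin P = (r cos θ, r sin θ) = (-39.282455, -17.489676)
h = r sin θ − e = -17.489676 − 11 = -28.489676
x = r cos θ + √(L² − h²) = -39.282455 + 93.767470 = 54.485015
dx/dθ = −r sin θ − h·r cos θ/√(L² − h²) (θ in radians; h = -28.489676) = 5.554360

x = 54.4850, dx/dθ = 5.5544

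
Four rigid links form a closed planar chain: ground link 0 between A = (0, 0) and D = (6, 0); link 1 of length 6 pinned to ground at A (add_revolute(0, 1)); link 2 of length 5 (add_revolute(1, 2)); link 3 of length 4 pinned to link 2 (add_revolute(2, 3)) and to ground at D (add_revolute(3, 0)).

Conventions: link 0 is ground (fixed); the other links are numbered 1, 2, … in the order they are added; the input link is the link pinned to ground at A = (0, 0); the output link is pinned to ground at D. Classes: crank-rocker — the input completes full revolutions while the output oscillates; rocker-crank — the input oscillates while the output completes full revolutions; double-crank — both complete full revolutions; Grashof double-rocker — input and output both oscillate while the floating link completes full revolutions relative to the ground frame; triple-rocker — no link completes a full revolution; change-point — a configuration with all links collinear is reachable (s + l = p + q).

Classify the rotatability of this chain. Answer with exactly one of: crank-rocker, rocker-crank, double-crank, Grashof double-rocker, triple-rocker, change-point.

lengths: ground=6, input=6, coupler=5, output=4
sorted: s=4 (shortest), l=6 (longest), p+q=11
s + l = 10 vs p + q = 11
s + l < p + q (Grashof) with shortest = output link → rocker-crank

rocker-crank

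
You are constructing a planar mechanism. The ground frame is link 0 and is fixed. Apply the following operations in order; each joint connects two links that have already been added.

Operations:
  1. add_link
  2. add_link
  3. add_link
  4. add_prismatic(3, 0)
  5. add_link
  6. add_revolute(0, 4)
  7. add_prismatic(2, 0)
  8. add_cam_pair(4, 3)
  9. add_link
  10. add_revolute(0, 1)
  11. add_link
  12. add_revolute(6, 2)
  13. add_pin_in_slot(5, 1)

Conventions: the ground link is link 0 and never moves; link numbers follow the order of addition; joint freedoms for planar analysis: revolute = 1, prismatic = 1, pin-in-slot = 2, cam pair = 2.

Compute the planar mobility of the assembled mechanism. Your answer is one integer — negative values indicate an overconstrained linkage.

link 0 = ground. State L|J1|J2 = 1|0|0
+link1  2|0|0
+link2  3|0|0
+link3  4|0|0
P(3,0) f=1→J1  4|1|0
+link4  5|1|0
R(0,4) f=1→J1  5|2|0
P(2,0) f=1→J1  5|3|0
C(4,3) f=2→J2  5|3|1
+link5  6|3|1
R(0,1) f=1→J1  6|4|1
+link6  7|4|1
R(6,2) f=1→J1  7|5|1
PS(5,1) f=2→J2  7|5|2
M = 3(7−1)−2·5−2 = 18−10−2 = 6

M = 6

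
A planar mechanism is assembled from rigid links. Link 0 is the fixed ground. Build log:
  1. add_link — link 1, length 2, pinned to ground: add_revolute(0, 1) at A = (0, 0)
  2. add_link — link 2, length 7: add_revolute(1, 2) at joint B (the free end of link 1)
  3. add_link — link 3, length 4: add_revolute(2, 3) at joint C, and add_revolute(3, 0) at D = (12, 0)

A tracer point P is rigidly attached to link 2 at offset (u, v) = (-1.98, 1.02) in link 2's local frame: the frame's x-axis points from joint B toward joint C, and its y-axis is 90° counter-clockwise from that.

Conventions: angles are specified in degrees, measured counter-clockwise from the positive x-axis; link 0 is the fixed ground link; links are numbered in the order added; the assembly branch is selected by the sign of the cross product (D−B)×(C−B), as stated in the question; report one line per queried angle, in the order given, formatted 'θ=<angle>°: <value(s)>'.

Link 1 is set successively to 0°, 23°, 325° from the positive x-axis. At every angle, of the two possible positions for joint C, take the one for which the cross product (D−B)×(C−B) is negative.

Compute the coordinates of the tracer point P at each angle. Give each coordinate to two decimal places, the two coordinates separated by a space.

A=(0,0), D=(12.00,0)
θ=0°: B = A + 2.00·(cos0°, sin0°) = (2.0000, 0.0000)
θ=0°: |BD| = 10.0000
θ=0°: circle(B,7.00) ∩ circle(D,4.00): a=6.6500, h=2.1857
θ=0°:   candidates: C₊=(8.6500,2.1857) cross=21.857; C₋=(8.6500,-2.1857) cross=-21.857
θ=0°:   branch - wants cross < 0 → take C=(8.6500,-2.1857) (cross=-21.857)
θ=0°: ex = (C−B)/|BC| = (0.9500,-0.3122); ey = (0.3122,0.9500)
θ=0°: P = B + -1.98·ex + 1.02·ey = (0.4375,1.5873)
θ=23°: B = A + 2.00·(cos23°, sin23°) = (1.8410, 0.7815)
θ=23°: |BD| = 10.1890
θ=23°: circle(B,7.00) ∩ circle(D,4.00): a=6.7139, h=1.9808
θ=23°:   candidates: C₊=(8.6870,2.2415) cross=20.183; C₋=(8.3832,-1.7085) cross=-20.183
θ=23°:   branch - wants cross < 0 → take C=(8.3832,-1.7085) (cross=-20.183)
θ=23°: ex = (C−B)/|BC| = (0.9346,-0.3557); ey = (0.3557,0.9346)
θ=23°: P = B + -1.98·ex + 1.02·ey = (0.3533,2.4390)
θ=325°: B = A + 2.00·(cos325°, sin325°) = (1.6383, -1.1472)
θ=325°: |BD| = 10.4250
θ=325°: circle(B,7.00) ∩ circle(D,4.00): a=6.7952, h=1.6807
θ=325°:   candidates: C₊=(8.2073,1.2711) cross=17.521; C₋=(8.5772,-2.0699) cross=-17.521
θ=325°:   branch - wants cross < 0 → take C=(8.5772,-2.0699) (cross=-17.521)
θ=325°: ex = (C−B)/|BC| = (0.9913,-0.1318); ey = (0.1318,0.9913)
θ=325°: P = B + -1.98·ex + 1.02·ey = (-0.1900,0.1250)

θ=0°: 0.44 1.59
θ=23°: 0.35 2.44
θ=325°: -0.19 0.12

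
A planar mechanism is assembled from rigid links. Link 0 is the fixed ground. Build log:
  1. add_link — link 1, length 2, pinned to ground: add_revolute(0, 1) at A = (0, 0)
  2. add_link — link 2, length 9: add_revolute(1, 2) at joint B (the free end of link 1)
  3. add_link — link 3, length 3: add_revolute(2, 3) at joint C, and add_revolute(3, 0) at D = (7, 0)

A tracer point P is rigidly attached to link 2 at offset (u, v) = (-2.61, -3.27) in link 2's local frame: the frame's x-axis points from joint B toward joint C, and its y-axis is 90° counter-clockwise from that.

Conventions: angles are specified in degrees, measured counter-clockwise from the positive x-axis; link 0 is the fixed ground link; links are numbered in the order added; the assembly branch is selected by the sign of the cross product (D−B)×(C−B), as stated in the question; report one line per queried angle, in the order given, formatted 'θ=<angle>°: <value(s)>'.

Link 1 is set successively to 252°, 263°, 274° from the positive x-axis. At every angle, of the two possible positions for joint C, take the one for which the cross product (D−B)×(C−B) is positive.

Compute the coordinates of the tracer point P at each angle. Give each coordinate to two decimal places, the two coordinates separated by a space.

A=(0,0), D=(7.00,0)
θ=252°: B = A + 2.00·(cos252°, sin252°) = (-0.6180, -1.9021)
θ=252°: |BD| = 7.8519
θ=252°: circle(B,9.00) ∩ circle(D,3.00): a=8.5108, h=2.9267
θ=252°:   candidates: C₊=(6.9303,2.9992) cross=22.981; C₋=(8.3483,-2.6799) cross=-22.981
θ=252°:   branch + wants cross > 0 → take C=(6.9303,2.9992) (cross=22.981)
θ=252°: ex = (C−B)/|BC| = (0.8387,0.5446); ey = (-0.5446,0.8387)
θ=252°: P = B + -2.61·ex + -3.27·ey = (-1.0262,-6.0660)
θ=263°: B = A + 2.00·(cos263°, sin263°) = (-0.2437, -1.9851)
θ=263°: |BD| = 7.5108
θ=263°: circle(B,9.00) ∩ circle(D,3.00): a=8.5485, h=2.8148
θ=263°:   candidates: C₊=(7.2568,2.9890) cross=21.142; C₋=(8.7447,-2.4405) cross=-21.142
θ=263°:   branch + wants cross > 0 → take C=(7.2568,2.9890) (cross=21.142)
θ=263°: ex = (C−B)/|BC| = (0.8334,0.5527); ey = (-0.5527,0.8334)
θ=263°: P = B + -2.61·ex + -3.27·ey = (-0.6117,-6.1528)
θ=274°: B = A + 2.00·(cos274°, sin274°) = (0.1395, -1.9951)
θ=274°: |BD| = 7.1447
θ=274°: circle(B,9.00) ∩ circle(D,3.00): a=8.6110, h=2.6172
θ=274°:   candidates: C₊=(7.6772,2.9226) cross=18.699; C₋=(9.1389,-2.1036) cross=-18.699
θ=274°:   branch + wants cross > 0 → take C=(7.6772,2.9226) (cross=18.699)
θ=274°: ex = (C−B)/|BC| = (0.8375,0.5464); ey = (-0.5464,0.8375)
θ=274°: P = B + -2.61·ex + -3.27·ey = (-0.2596,-6.1599)

θ=252°: -1.03 -6.07
θ=263°: -0.61 -6.15
θ=274°: -0.26 -6.16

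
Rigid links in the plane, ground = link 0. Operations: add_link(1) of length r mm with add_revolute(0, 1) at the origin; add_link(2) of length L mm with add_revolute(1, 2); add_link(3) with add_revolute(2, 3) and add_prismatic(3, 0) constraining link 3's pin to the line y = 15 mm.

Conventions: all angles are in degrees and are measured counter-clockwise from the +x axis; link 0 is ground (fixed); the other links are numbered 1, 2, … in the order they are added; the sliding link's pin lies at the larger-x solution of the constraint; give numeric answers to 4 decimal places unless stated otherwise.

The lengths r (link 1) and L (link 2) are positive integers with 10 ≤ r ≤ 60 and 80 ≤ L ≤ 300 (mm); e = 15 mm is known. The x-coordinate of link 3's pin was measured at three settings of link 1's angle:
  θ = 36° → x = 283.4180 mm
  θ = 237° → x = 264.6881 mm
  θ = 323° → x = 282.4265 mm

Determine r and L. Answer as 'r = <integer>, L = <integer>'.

constraint per measurement: (x − r cos θ)² + (r sin θ − e)² = L²
subtracting the θ₁ and θ₂ equations cancels the r² and L² terms:
r = (x₁² − x₂²) / (2[(x₁cos θ₁ + e sin θ₁) − (x₂cos θ₂ + e sin θ₂)]) = 13.0000 → r = 13
L² = (x₁ − r cos θ₁)² + (r sin θ₁ − e)² = 74528.9870 → L = 273.0000 → L = 273
check at θ₃=323°: x = 282.4265 (printed 282.4265) ✓

r = 13, L = 273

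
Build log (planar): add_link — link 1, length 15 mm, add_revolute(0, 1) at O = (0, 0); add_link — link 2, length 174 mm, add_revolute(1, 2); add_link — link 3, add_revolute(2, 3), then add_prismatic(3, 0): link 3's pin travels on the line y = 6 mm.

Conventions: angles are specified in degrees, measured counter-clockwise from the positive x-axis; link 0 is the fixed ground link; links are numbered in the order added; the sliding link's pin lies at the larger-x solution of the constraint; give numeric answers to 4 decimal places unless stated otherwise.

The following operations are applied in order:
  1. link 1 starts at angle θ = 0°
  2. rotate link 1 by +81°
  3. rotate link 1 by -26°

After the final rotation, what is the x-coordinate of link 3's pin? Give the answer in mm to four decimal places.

geometry: r = 15 mm, L = 174 mm, e = 6 mm; θ starts at 0°
rotate link 1 by +81°: θ ← 0° +81° = 81°
rotate link 1 by -26°: θ ← 81° -26° = 55°
crank pin P = (r cos θ, r sin θ) = (8.603647, 12.287281)
h = r sin θ − e = 12.287281 − 6 = 6.287281
x = r cos θ + √(L² − h²) = 8.603647 + 173.886371 = 182.490018

182.4900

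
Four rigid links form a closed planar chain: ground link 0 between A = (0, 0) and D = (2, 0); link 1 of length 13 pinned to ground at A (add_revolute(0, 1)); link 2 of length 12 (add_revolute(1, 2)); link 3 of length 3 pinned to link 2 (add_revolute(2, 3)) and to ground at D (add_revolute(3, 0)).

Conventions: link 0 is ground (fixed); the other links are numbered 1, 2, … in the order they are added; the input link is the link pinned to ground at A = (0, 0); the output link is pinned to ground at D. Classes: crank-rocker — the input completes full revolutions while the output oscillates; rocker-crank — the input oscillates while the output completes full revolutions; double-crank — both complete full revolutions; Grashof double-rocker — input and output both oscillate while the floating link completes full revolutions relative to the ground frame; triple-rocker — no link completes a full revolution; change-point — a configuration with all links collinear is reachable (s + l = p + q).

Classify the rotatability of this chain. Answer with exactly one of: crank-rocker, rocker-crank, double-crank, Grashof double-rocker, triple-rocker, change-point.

lengths: ground=2, input=13, coupler=12, output=3
sorted: s=2 (shortest), l=13 (longest), p+q=15
s + l = 15 vs p + q = 15
s + l = p + q → change-point (collinear configuration reachable)

change-point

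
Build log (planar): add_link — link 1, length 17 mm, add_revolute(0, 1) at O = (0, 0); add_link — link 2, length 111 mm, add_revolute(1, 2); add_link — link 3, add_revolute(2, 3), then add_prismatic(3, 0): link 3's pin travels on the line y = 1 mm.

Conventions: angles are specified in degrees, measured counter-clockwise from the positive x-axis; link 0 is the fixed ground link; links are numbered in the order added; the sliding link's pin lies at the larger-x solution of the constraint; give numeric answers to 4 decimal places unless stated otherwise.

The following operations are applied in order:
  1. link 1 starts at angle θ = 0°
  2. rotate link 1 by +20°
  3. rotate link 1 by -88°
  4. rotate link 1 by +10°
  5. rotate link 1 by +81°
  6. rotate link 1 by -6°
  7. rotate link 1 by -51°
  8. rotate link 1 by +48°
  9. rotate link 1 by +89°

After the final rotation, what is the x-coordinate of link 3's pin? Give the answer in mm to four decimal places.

geometry: r = 17 mm, L = 111 mm, e = 1 mm; θ starts at 0°
rotate link 1 by +20°: θ ← 0° +20° = 20°
rotate link 1 by -88°: θ ← 20° -88° = -68°
rotate link 1 by +10°: θ ← -68° +10° = -58°
rotate link 1 by +81°: θ ← -58° +81° = 23°
rotate link 1 by -6°: θ ← 23° -6° = 17°
rotate link 1 by -51°: θ ← 17° -51° = -34°
rotate link 1 by +48°: θ ← -34° +48° = 14°
rotate link 1 by +89°: θ ← 14° +89° = 103°
crank pin P = (r cos θ, r sin θ) = (-3.824168, 16.564291)
h = r sin θ − e = 16.564291 − 1 = 15.564291
x = r cos θ + √(L² − h²) = -3.824168 + 109.903380 = 106.079212

106.0792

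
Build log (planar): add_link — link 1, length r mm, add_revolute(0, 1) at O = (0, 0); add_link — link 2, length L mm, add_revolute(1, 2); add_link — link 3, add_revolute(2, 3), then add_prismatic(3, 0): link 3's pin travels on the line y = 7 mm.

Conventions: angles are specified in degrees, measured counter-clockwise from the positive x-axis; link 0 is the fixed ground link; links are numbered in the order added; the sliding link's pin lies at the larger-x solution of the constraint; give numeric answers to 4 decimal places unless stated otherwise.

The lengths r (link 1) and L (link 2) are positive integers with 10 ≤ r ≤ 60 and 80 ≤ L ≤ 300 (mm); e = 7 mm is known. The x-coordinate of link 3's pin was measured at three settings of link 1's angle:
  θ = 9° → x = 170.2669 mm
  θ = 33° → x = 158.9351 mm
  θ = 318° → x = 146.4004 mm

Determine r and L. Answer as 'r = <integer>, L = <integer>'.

constraint per measurement: (x − r cos θ)² + (r sin θ − e)² = L²
subtracting the θ₁ and θ₂ equations cancels the r² and L² terms:
r = (x₁² − x₂²) / (2[(x₁cos θ₁ + e sin θ₁) − (x₂cos θ₂ + e sin θ₂)]) = 58.0001 → r = 58
L² = (x₁ − r cos θ₁)² + (r sin θ₁ − e)² = 12768.9991 → L = 113.0000 → L = 113
check at θ₃=318°: x = 146.4004 (printed 146.4004) ✓

r = 58, L = 113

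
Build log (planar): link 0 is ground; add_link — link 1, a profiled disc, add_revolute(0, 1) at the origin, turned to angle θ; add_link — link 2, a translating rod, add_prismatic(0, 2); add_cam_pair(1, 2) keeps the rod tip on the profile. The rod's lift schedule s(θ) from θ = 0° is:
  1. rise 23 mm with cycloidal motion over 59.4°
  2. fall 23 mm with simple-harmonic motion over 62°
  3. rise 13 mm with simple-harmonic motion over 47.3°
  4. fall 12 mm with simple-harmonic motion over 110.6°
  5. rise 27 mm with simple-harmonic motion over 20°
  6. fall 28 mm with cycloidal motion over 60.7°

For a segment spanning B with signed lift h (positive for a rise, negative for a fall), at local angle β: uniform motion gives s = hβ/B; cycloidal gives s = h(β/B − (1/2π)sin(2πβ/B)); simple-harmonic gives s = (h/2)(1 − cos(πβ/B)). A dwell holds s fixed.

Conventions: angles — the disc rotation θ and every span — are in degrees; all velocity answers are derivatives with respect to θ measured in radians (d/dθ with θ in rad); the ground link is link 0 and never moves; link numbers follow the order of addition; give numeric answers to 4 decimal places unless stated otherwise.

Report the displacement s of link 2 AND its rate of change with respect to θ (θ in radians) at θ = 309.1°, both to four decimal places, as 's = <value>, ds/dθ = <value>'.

seg 1 [0°–59.4°] cycloidal, h=23: full span → s += 23 → s = 23.0000
seg 2 [59.4°–121.4°] simple-harmonic, h=-23: full span → s += -23 → s = 0.0000
seg 3 [121.4°–168.7°] simple-harmonic, h=13: full span → s += 13 → s = 13.0000
seg 4 [168.7°–279.3°] simple-harmonic, h=-12: full span → s += -12 → s = 1.0000
seg 5 [279.3°–299.3°] simple-harmonic, h=27: full span → s += 27 → s = 28.0000
seg 6 [299.3°–360°] cycloidal, h=-28: θ=309.1° here. β=9.8, B=60.7. -28·(0.1614 − sin(2π·0.1614)/(2π)) = -0.7364 → s = 27.2636
velocity in seg [299.3°–360°] (cycloidal), θ in radians: β = 9.8° = 0.1710 rad, B = 60.7° = 1.0594 rad; ds/dθ = (h/B)(1 − cos(2πβ/B)) = ((-28)/1.0594)(1 − cos(2π·0.1614)) = -12.471808 mm/rad

s = 27.2636, ds/dθ = -12.4718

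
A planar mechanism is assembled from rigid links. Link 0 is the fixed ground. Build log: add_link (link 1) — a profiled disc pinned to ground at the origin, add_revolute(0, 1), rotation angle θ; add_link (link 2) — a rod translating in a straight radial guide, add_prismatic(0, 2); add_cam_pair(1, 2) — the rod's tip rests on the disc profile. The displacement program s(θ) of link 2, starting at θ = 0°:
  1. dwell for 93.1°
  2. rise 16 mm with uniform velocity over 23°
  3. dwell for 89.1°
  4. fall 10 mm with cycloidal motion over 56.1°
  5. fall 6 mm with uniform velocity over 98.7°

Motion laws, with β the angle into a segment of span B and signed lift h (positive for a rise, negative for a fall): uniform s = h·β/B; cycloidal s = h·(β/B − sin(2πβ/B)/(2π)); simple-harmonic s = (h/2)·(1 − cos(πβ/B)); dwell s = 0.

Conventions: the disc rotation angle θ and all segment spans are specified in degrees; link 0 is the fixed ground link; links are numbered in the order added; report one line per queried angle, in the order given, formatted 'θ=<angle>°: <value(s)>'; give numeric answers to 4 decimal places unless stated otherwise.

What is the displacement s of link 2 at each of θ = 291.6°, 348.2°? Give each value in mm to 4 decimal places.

seg 1 [0°–93.1°] dwell: s stays 0.0000
seg 2 [93.1°–116.1°] uniform, h=16: full span → s += 16 → s = 16.0000
seg 3 [116.1°–205.2°] dwell: s stays 16.0000
seg 4 [205.2°–261.3°] cycloidal, h=-10: full span → s += -10 → s = 6.0000
seg 5 [261.3°–360°] uniform, h=-6: θ=291.6° here. β=30.3, B=98.7. -6·30.3/98.7 = -1.8419 → s = 4.1581
seg 5 [261.3°–360°] uniform, h=-6: θ=348.2° here. β=86.9, B=98.7. -6·86.9/98.7 = -5.2827 → s = 0.7173

θ=291.6°: 4.1581
θ=348.2°: 0.7173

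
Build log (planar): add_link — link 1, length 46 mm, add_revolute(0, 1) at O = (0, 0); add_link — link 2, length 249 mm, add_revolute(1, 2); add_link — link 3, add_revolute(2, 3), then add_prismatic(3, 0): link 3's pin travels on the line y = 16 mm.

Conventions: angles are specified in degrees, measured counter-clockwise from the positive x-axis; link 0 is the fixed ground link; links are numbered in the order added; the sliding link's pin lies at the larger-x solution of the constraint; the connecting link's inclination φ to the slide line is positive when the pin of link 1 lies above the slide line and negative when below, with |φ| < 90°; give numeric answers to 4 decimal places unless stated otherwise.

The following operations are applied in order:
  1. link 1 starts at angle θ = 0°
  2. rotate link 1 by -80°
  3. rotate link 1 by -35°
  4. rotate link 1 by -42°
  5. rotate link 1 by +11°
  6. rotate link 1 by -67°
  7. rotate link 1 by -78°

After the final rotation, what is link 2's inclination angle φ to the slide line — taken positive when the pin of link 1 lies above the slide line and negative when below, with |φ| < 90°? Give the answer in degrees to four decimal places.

geometry: r = 46 mm, L = 249 mm, e = 16 mm; θ starts at 0°
rotate link 1 by -80°: θ ← 0° -80° = -80°
rotate link 1 by -35°: θ ← -80° -35° = -115°
rotate link 1 by -42°: θ ← -115° -42° = -157°
rotate link 1 by +11°: θ ← -157° +11° = -146°
rotate link 1 by -67°: θ ← -146° -67° = -213°
rotate link 1 by -78°: θ ← -213° -78° = -291°
h = r sin θ − e = 42.944700 − 16 = 26.944700
sin φ = h / L = 26.944700 / 249 = 0.10821165
φ = arcsin(0.10821165) = 6.212235°

6.2122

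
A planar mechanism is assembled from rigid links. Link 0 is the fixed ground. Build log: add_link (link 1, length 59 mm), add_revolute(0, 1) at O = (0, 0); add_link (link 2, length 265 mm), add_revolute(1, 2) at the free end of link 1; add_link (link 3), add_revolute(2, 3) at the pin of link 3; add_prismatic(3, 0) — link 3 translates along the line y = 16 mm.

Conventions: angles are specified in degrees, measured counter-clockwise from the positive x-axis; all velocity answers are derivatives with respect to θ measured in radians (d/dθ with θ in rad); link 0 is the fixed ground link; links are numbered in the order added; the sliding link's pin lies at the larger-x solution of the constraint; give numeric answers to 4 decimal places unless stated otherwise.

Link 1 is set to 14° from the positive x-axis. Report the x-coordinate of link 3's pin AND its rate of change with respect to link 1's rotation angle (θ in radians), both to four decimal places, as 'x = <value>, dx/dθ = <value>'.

geometry: r = 59 mm, L = 265 mm, e = 16 mm
crank pin P = (r cos θ, r sin θ) = (57.247448, 14.273392)
h = r sin θ − e = 14.273392 − 16 = -1.726608
x = r cos θ + √(L² − h²) = 57.247448 + 264.994375 = 322.241823
dx/dθ = −r sin θ − h·r cos θ/√(L² − h²) (θ in radians; h = -1.726608) = -13.900388

x = 322.2418, dx/dθ = -13.9004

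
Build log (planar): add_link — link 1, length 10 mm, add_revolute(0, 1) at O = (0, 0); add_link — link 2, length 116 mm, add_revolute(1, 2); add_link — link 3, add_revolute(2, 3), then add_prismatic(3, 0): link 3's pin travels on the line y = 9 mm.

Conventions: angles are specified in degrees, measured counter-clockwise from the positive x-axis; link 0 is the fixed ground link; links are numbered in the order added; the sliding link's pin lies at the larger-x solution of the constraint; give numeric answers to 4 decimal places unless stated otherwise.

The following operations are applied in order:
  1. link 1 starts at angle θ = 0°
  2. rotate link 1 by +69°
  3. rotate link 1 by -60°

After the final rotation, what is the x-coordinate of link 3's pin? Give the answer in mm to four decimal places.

geometry: r = 10 mm, L = 116 mm, e = 9 mm; θ starts at 0°
rotate link 1 by +69°: θ ← 0° +69° = 69°
rotate link 1 by -60°: θ ← 69° -60° = 9°
crank pin P = (r cos θ, r sin θ) = (9.876883, 1.564345)
h = r sin θ − e = 1.564345 − 9 = -7.435655
x = r cos θ + √(L² − h²) = 9.876883 + 115.761440 = 125.638324

125.6383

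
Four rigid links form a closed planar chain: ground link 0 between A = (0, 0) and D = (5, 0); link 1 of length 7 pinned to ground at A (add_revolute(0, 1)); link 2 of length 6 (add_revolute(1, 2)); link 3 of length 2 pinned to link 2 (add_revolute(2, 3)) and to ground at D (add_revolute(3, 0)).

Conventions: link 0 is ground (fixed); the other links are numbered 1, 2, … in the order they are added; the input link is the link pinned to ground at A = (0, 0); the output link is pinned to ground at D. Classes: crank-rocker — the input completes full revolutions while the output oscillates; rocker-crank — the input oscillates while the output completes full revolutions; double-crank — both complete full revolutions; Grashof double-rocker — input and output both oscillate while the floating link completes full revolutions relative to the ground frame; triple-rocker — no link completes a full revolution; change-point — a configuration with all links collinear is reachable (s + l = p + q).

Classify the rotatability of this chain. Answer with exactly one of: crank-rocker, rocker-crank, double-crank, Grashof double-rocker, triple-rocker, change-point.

lengths: ground=5, input=7, coupler=6, output=2
sorted: s=2 (shortest), l=7 (longest), p+q=11
s + l = 9 vs p + q = 11
s + l < p + q (Grashof) with shortest = output link → rocker-crank

rocker-crank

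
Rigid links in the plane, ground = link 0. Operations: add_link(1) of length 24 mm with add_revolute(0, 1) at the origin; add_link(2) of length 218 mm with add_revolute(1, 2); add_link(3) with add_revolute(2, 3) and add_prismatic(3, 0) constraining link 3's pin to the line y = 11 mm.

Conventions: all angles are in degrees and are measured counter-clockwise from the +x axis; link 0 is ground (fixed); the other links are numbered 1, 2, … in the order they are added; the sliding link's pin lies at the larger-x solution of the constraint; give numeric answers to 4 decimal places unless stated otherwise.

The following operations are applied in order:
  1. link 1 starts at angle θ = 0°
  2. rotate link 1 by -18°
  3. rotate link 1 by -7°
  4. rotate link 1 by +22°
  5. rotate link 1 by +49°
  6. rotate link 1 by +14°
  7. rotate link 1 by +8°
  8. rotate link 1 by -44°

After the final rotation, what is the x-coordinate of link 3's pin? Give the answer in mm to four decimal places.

geometry: r = 24 mm, L = 218 mm, e = 11 mm; θ starts at 0°
rotate link 1 by -18°: θ ← 0° -18° = -18°
rotate link 1 by -7°: θ ← -18° -7° = -25°
rotate link 1 by +22°: θ ← -25° +22° = -3°
rotate link 1 by +49°: θ ← -3° +49° = 46°
rotate link 1 by +14°: θ ← 46° +14° = 60°
rotate link 1 by +8°: θ ← 60° +8° = 68°
rotate link 1 by -44°: θ ← 68° -44° = 24°
crank pin P = (r cos θ, r sin θ) = (21.925091, 9.761679)
h = r sin θ − e = 9.761679 − 11 = -1.238321
x = r cos θ + √(L² − h²) = 21.925091 + 217.996483 = 239.921574

239.9216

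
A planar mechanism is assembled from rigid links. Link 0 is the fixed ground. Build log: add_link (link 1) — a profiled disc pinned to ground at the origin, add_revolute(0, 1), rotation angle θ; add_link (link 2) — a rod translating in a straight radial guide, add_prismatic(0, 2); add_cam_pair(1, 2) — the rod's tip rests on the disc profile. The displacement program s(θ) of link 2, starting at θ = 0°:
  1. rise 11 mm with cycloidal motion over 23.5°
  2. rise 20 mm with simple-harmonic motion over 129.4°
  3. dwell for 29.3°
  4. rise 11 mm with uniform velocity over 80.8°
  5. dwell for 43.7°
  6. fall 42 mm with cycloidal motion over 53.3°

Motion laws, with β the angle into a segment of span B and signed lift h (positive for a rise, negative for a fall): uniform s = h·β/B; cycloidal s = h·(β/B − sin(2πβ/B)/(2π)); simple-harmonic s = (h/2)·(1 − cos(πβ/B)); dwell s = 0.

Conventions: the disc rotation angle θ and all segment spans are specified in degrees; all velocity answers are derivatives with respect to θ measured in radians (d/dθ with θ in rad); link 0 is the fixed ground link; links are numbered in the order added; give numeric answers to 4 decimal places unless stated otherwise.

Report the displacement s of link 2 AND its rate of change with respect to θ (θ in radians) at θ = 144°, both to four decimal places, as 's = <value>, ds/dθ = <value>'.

seg 1 [0°–23.5°] cycloidal, h=11: full span → s += 11 → s = 11.0000
seg 2 [23.5°–152.9°] simple-harmonic, h=20: θ=144° here. β=120.5, B=129.4. 20/2·(1 − cos(π·0.9312)) = 19.7675 → s = 30.7675
velocity in seg [23.5°–152.9°] (simple-harmonic), θ in radians: β = 120.5° = 2.1031 rad, B = 129.4° = 2.2585 rad; ds/dθ = (πh/(2B)) sin(πβ/B) = (π·20/(2·2.2585)) sin(π·0.9312) = 2.982354 mm/rad

s = 30.7675, ds/dθ = 2.9824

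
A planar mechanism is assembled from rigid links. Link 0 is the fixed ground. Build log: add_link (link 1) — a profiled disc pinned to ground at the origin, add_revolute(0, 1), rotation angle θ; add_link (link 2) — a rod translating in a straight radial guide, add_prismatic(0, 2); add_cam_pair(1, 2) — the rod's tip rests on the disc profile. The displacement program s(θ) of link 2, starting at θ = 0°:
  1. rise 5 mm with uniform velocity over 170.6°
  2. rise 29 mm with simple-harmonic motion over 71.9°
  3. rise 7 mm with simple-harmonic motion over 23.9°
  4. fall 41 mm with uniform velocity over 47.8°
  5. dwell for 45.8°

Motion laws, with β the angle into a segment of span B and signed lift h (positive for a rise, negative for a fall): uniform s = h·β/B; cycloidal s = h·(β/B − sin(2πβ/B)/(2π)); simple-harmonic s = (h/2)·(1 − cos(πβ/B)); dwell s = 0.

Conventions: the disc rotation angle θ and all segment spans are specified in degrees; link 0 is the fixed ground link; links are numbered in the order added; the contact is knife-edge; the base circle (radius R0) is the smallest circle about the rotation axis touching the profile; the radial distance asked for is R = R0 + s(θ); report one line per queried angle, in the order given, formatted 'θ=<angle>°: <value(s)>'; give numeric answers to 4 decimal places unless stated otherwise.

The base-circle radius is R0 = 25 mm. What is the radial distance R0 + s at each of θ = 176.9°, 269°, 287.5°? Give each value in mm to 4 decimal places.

seg 1 [0°–170.6°] uniform, h=5: full span → s += 5 → s = 5.0000
seg 2 [170.6°–242.5°] simple-harmonic, h=29: θ=176.9° here. β=6.3, B=71.9. 29/2·(1 − cos(π·0.0876)) = 0.5459 → s = 5.5459
seg 2 [170.6°–242.5°] simple-harmonic, h=29: full span → s += 29 → s = 34.0000
seg 3 [242.5°–266.4°] simple-harmonic, h=7: full span → s += 7 → s = 41.0000
seg 4 [266.4°–314.2°] uniform, h=-41: θ=269° here. β=2.6, B=47.8. -41·2.6/47.8 = -2.2301 → s = 38.7699
seg 4 [266.4°–314.2°] uniform, h=-41: θ=287.5° here. β=21.1, B=47.8. -41·21.1/47.8 = -18.0983 → s = 22.9017
θ=176.9°: R = R0 + s = 25 + 5.5459 = 30.5459
θ=269°: R = R0 + s = 25 + 38.7699 = 63.7699
θ=287.5°: R = R0 + s = 25 + 22.9017 = 47.9017

θ=176.9°: 30.5459
θ=269°: 63.7699
θ=287.5°: 47.9017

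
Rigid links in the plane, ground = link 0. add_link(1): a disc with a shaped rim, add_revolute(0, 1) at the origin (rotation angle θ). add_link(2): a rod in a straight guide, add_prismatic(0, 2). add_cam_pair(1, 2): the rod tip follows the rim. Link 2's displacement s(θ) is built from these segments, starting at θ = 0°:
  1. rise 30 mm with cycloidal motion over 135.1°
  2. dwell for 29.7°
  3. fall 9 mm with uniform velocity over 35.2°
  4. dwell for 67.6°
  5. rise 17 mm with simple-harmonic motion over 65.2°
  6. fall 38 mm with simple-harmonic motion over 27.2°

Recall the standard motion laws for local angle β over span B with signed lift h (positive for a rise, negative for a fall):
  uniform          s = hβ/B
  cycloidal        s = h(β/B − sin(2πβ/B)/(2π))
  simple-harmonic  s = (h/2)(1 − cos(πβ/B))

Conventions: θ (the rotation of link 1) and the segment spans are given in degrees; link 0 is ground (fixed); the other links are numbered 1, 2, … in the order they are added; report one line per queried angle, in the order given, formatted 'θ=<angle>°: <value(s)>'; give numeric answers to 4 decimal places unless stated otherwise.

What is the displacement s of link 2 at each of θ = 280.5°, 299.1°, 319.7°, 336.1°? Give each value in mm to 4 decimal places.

segment 1 (0° to 135.1°, cycloidal, h = 30) is passed completely: s = 0.0000 + (30) = 30.0000
segment 2 (135.1° to 164.8°, dwell): s unchanged at 30.0000
segment 3 (164.8° to 200°, uniform, h = -9) is passed completely: s = 30.0000 + (-9) = 21.0000
segment 4 (200° to 267.6°, dwell): s unchanged at 21.0000
θ = 280.5° falls in segment 5 (267.6° to 332.8°, simple-harmonic, h = 17): β = 280.5 − 267.6 = 12.9°, B = 65.2°; Δs = 17/2·(1 − cos(π·0.1979)) = 1.5898; s = 21.0000 + 1.5898 = 22.5898
θ = 299.1° falls in segment 5 (267.6° to 332.8°, simple-harmonic, h = 17): β = 299.1 − 267.6 = 31.5°, B = 65.2°; Δs = 17/2·(1 − cos(π·0.4831)) = 8.0497; s = 21.0000 + 8.0497 = 29.0497
θ = 319.7° falls in segment 5 (267.6° to 332.8°, simple-harmonic, h = 17): β = 319.7 − 267.6 = 52.1°, B = 65.2°; Δs = 17/2·(1 − cos(π·0.7991)) = 15.3622; s = 21.0000 + 15.3622 = 36.3622
segment 5 (267.6° to 332.8°, simple-harmonic, h = 17) is passed completely: s = 21.0000 + (17) = 38.0000
θ = 336.1° falls in segment 6 (332.8° to 360°, simple-harmonic, h = -38): β = 336.1 − 332.8 = 3.3°, B = 27.2°; Δs = -38/2·(1 − cos(π·0.1213)) = -1.3635; s = 38.0000 − 1.3635 = 36.6365

θ=280.5°: 22.5898
θ=299.1°: 29.0497
θ=319.7°: 36.3622
θ=336.1°: 36.6365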